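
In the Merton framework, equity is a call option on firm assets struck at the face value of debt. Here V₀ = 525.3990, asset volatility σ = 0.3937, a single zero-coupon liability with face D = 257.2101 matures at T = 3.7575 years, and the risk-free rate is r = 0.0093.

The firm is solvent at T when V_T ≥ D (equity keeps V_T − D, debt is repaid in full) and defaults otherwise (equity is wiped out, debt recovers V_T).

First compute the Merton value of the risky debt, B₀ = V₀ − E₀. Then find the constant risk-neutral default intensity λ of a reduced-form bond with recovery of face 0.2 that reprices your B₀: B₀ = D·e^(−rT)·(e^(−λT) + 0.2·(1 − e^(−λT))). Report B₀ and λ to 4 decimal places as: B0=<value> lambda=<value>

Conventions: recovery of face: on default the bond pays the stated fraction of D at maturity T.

B0=225.6620 lambda=0.0323

Equity is a call on the firm's assets struck at D = 257.2101:
d₁ = [ln(V₀/D) + (r + σ²/2)T] / (σ√T)
   = [ln(525.3990/257.2101) + (0.0093 + 0.5·0.3937²)·3.7575] / (0.3937·√3.7575)
   = [0.714265 + 0.326150] / 0.763159 = 1.363301
d₂ = d₁ − σ√T = 1.363301 − 0.763159 = 0.600142
N(d₁) = 0.913606,  N(d₂) = 0.725794,  e^(−rT) = 0.965659
E₀ = V₀·N(d₁) − D·e^(−rT)·N(d₂)
   = 525.3990·0.913606 − 257.2101·0.965659·0.725794 = 299.737027
B₀ = V₀ − E₀ = 525.3990 − 299.737027 = 225.661973
e^(−λT) = (B₀·e^(rT)/D − 0.2)/(1 − 0.2) = (225.6620·1.035562/257.2101 − 0.2)/0.8 = 0.88568199
λ = −ln(0.88568199)/3.7575 = 0.032308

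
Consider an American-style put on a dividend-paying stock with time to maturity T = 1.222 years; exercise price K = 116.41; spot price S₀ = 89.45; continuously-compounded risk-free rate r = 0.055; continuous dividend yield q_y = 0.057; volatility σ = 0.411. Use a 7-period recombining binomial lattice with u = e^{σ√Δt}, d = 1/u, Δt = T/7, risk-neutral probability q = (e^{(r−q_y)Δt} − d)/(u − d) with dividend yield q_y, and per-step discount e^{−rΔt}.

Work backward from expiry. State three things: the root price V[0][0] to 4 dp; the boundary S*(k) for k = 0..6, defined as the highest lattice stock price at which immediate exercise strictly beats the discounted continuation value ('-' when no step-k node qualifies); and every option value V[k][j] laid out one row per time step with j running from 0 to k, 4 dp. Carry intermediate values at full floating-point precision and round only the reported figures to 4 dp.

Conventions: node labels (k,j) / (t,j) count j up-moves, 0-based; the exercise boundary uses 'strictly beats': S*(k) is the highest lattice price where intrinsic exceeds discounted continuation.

Δt=0.17457, u=1.18735, d=0.84221, q=0.45616, disc=e^(-rΔt)=0.99044
k=7 terminal: V=max(K-S,0) → 89.5236 78.5057 62.9726 41.0741 10.2016 0.0000 0.0000 0.0000
k=6: j=0 S=31.9235 intr=84.4865 cont=83.6902 V=84.4865[EX]; j=1 S=45.0056 intr=71.4044 cont=70.7376 V=71.4044[EX]; j=2 S=63.4488 intr=52.9612 cont=52.4770 V=52.9612[EX]; j=3 S=89.4500 intr=26.9600 cont=26.7333 V=26.9600[EX]; j=4 S=126.1064 intr=0.0000 cont=5.4950 V=5.4950[hold]; j=5 S=177.7844 intr=0.0000 cont=0.0000 V=0.0000[hold]; j=6 S=250.6400 intr=0.0000 cont=0.0000 V=0.0000[hold]  S*(6)=89.4500
k=5: j=0 S=37.9043 intr=78.5057 cont=77.7686 V=78.5057[EX]; j=1 S=53.4374 intr=62.9726 cont=62.3893 V=62.9726[EX]; j=2 S=75.3359 intr=41.0741 cont=40.7077 V=41.0741[EX]; j=3 S=106.2084 intr=10.2016 cont=17.0044 V=17.0044[hold]; j=4 S=149.7323 intr=0.0000 cont=2.9598 V=2.9598[hold]; j=5 S=211.0921 intr=0.0000 cont=0.0000 V=0.0000[hold]  S*(5)=75.3359
k=4: j=0 S=45.0056 intr=71.4044 cont=70.7376 V=71.4044[EX]; j=1 S=63.4488 intr=52.9612 cont=52.4770 V=52.9612[EX]; j=2 S=89.4500 intr=26.9600 cont=29.8068 V=29.8068[hold]; j=3 S=126.1064 intr=0.0000 cont=10.4965 V=10.4965[hold]; j=4 S=177.7844 intr=0.0000 cont=1.5943 V=1.5943[hold]  S*(4)=63.4488
k=3: j=0 S=53.4374 intr=62.9726 cont=62.3893 V=62.9726[EX]; j=1 S=75.3359 intr=41.0741 cont=41.9939 V=41.9939[hold]; j=2 S=106.2084 intr=10.2016 cont=20.7975 V=20.7975[hold]; j=3 S=149.7323 intr=0.0000 cont=6.3742 V=6.3742[hold]  S*(3)=53.4374
k=2: j=0 S=63.4488 intr=52.9612 cont=52.8926 V=52.9612[EX]; j=1 S=89.4500 intr=26.9600 cont=32.0160 V=32.0160[hold]; j=2 S=126.1064 intr=0.0000 cont=14.0823 V=14.0823[hold]  S*(2)=63.4488
k=1: j=0 S=75.3359 intr=41.0741 cont=42.9920 V=42.9920[hold]; j=1 S=106.2084 intr=10.2016 cont=23.6075 V=23.6075[hold]  S*(1)=-
k=0: j=0 S=89.4500 intr=26.9600 cont=33.8232 V=33.8232[hold]  S*(0)=-

price = 33.8232
boundary = - - 63.4488 53.4374 63.4488 75.3359 89.4500
tree:
33.8232
42.9920 23.6075
52.9612 32.0160 14.0823
62.9726 41.9939 20.7975 6.3742
71.4044 52.9612 29.8068 10.4965 1.5943
78.5057 62.9726 41.0741 17.0044 2.9598 0.0000
84.4865 71.4044 52.9612 26.9600 5.4950 0.0000 0.0000
89.5236 78.5057 62.9726 41.0741 10.2016 0.0000 0.0000 0.0000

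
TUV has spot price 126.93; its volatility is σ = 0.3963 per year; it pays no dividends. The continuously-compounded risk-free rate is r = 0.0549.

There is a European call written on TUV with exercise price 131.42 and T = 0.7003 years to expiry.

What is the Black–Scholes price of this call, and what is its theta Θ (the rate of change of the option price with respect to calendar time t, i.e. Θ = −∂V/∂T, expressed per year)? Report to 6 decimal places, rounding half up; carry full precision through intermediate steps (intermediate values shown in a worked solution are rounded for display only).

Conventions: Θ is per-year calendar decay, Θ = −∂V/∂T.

price = 16.920483
Θ = -14.848593

σ√T = 0.3963·√0.7003 = 0.331639
d₁ = (ln(S/K) + (r+σ²/2)T) / (σ√T) = (ln(126.93/131.42) + (0.0549+0.3963²/2)·0.7003) / 0.331639 = (-0.034763 + 0.093439) / 0.331639 = 0.176928
d₂ = d₁ − σ√T = 0.176928 − 0.331639 = -0.154711
e^{−rT} = 0.962283
N(d₁) = 0.570217,  N(d₂) = 0.438524
Call price V = S·N(d₁) − K·e^{−rT}·N(d₂) = 72.377707 − 55.457223 = 16.920483
φ(d₁) = (1/√(2π))·e^{−d₁²/2} = 0.392747
Θ = −S·φ(d₁)·σ/(2√T) − r·K·e^{−rT}·N(d₂) = −11.803992 − 3.044602 = -14.848593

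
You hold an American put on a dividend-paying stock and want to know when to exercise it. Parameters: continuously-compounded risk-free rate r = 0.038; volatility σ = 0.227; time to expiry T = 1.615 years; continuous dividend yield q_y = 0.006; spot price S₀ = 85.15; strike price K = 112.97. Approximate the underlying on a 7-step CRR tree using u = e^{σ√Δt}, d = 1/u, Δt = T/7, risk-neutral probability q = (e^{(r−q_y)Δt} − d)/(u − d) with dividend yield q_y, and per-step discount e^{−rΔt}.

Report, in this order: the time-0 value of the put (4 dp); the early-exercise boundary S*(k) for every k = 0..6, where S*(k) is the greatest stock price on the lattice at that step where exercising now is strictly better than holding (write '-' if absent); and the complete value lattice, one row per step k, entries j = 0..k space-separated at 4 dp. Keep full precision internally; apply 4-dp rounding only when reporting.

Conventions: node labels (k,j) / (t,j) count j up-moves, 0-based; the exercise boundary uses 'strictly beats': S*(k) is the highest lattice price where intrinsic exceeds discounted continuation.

price = 27.9113
boundary = - 76.3540 85.1500 76.3540 85.1500 76.3540 85.1500
tree:
27.9113
36.6160 19.9213
44.5034 27.8200 12.5771
51.5760 36.6160 19.1186 6.4267
57.9181 44.5034 27.8200 10.9791 2.1061
63.6049 51.5760 36.6160 18.0279 4.3069 0.0000
68.7044 57.9181 44.5034 27.8200 8.8074 0.0000 0.0000
73.2770 63.6049 51.5760 36.6160 18.0107 0.0000 0.0000 0.0000

Δt=0.23071  u=1.11520  d=0.89670  q=0.50668  discount=0.99127
step 7 (expiry): payoffs max(K−S,0) = 73.2770 63.6049 51.5760 36.6160 18.0107 0.0000 0.0000 0.0000
step 6: (k=6,j=0): S=44.2656, K−S=68.7044, hold=67.7795 ⇒ V=68.7044 exercise | (k=6,j=1): S=55.0519, K−S=57.9181, hold=57.0081 ⇒ V=57.9181 exercise | (k=6,j=2): S=68.4666, K−S=44.5034, hold=43.6120 ⇒ V=44.5034 exercise | (k=6,j=3): S=85.1500, K−S=27.8200, hold=26.9517 ⇒ V=27.8200 exercise | (k=6,j=4): S=105.8987, K−S=7.0713, hold=8.8074 ⇒ V=8.8074 continue | (k=6,j=5): S=131.7033, K−S=0.0000, hold=0.0000 ⇒ V=0.0000 continue | (k=6,j=6): S=163.7957, K−S=0.0000, hold=0.0000 ⇒ V=0.0000 continue  boundary S*=85.1500
step 5: (k=5,j=0): S=49.3651, K−S=63.6049, hold=62.6871 ⇒ V=63.6049 exercise | (k=5,j=1): S=61.3940, K−S=51.5760, hold=50.6749 ⇒ V=51.5760 exercise | (k=5,j=2): S=76.3540, K−S=36.6160, hold=35.7356 ⇒ V=36.6160 exercise | (k=5,j=3): S=94.9593, K−S=18.0107, hold=18.0279 ⇒ V=18.0279 continue | (k=5,j=4): S=118.0983, K−S=0.0000, hold=4.3069 ⇒ V=4.3069 continue | (k=5,j=5): S=146.8756, K−S=0.0000, hold=0.0000 ⇒ V=0.0000 continue  boundary S*=76.3540
step 4: (k=4,j=0): S=55.0519, K−S=57.9181, hold=57.0081 ⇒ V=57.9181 exercise | (k=4,j=1): S=68.4666, K−S=44.5034, hold=43.6120 ⇒ V=44.5034 exercise | (k=4,j=2): S=85.1500, K−S=27.8200, hold=26.9604 ⇒ V=27.8200 exercise | (k=4,j=3): S=105.8987, K−S=7.0713, hold=10.9791 ⇒ V=10.9791 continue | (k=4,j=4): S=131.7033, K−S=0.0000, hold=2.1061 ⇒ V=2.1061 continue  boundary S*=85.1500
step 3: (k=3,j=0): S=61.3940, K−S=51.5760, hold=50.6749 ⇒ V=51.5760 exercise | (k=3,j=1): S=76.3540, K−S=36.6160, hold=35.7356 ⇒ V=36.6160 exercise | (k=3,j=2): S=94.9593, K−S=18.0107, hold=19.1186 ⇒ V=19.1186 continue | (k=3,j=3): S=118.0983, K−S=0.0000, hold=6.4267 ⇒ V=6.4267 continue  boundary S*=76.3540
step 2: (k=2,j=0): S=68.4666, K−S=44.5034, hold=43.6120 ⇒ V=44.5034 exercise | (k=2,j=1): S=85.1500, K−S=27.8200, hold=27.5082 ⇒ V=27.8200 exercise | (k=2,j=2): S=105.8987, K−S=7.0713, hold=12.5771 ⇒ V=12.5771 continue  boundary S*=85.1500
step 1: (k=1,j=0): S=76.3540, K−S=36.6160, hold=35.7356 ⇒ V=36.6160 exercise | (k=1,j=1): S=94.9593, K−S=18.0107, hold=19.9213 ⇒ V=19.9213 continue  boundary S*=76.3540
step 0: (k=0,j=0): S=85.1500, K−S=27.8200, hold=27.9113 ⇒ V=27.9113 continue  boundary S*=-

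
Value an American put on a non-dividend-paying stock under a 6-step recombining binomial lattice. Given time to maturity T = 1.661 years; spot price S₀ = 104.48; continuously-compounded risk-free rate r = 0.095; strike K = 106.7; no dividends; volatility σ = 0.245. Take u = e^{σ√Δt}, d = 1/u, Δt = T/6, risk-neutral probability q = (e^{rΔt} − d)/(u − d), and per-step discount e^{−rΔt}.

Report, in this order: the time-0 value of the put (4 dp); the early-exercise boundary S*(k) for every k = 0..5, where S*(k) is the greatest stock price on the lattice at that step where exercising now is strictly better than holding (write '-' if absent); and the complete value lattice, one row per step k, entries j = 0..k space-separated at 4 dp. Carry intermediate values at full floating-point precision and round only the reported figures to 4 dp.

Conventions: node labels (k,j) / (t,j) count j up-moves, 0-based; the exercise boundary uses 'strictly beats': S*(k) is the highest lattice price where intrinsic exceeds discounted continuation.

Δt=0.27683  u=1.13758  d=0.87906  q=0.57089  discount=0.97404
step 6 (expiry): payoffs max(K−S,0) = 58.4905 44.3122 25.9642 2.2200 0.0000 0.0000 0.0000
step 5: (k=5,j=0): S=54.8423, K−S=51.8577, hold=49.0881 ⇒ V=51.8577 exercise | (k=5,j=1): S=70.9713, K−S=35.7287, hold=32.9591 ⇒ V=35.7287 exercise | (k=5,j=2): S=91.8438, K−S=14.8562, hold=12.0867 ⇒ V=14.8562 exercise | (k=5,j=3): S=118.8548, K−S=0.0000, hold=0.9279 ⇒ V=0.9279 continue | (k=5,j=4): S=153.8096, K−S=0.0000, hold=0.0000 ⇒ V=0.0000 continue | (k=5,j=5): S=199.0446, K−S=0.0000, hold=0.0000 ⇒ V=0.0000 continue  boundary S*=91.8438
step 4: (k=4,j=0): S=62.3878, K−S=44.3122, hold=41.5427 ⇒ V=44.3122 exercise | (k=4,j=1): S=80.7358, K−S=25.9642, hold=23.1946 ⇒ V=25.9642 exercise | (k=4,j=2): S=104.4800, K−S=2.2200, hold=6.7254 ⇒ V=6.7254 continue | (k=4,j=3): S=135.2073, K−S=0.0000, hold=0.3878 ⇒ V=0.3878 continue | (k=4,j=4): S=174.9713, K−S=0.0000, hold=0.0000 ⇒ V=0.0000 continue  boundary S*=80.7358
step 3: (k=3,j=0): S=70.9713, K−S=35.7287, hold=32.9591 ⇒ V=35.7287 exercise | (k=3,j=1): S=91.8438, K−S=14.8562, hold=14.5920 ⇒ V=14.8562 exercise | (k=3,j=2): S=118.8548, K−S=0.0000, hold=3.0267 ⇒ V=3.0267 continue | (k=3,j=3): S=153.8096, K−S=0.0000, hold=0.1621 ⇒ V=0.1621 continue  boundary S*=91.8438
step 2: (k=2,j=0): S=80.7358, K−S=25.9642, hold=23.1946 ⇒ V=25.9642 exercise | (k=2,j=1): S=104.4800, K−S=2.2200, hold=7.8925 ⇒ V=7.8925 continue | (k=2,j=2): S=135.2073, K−S=0.0000, hold=1.3552 ⇒ V=1.3552 continue  boundary S*=80.7358
step 1: (k=1,j=0): S=91.8438, K−S=14.8562, hold=15.2410 ⇒ V=15.2410 continue | (k=1,j=1): S=118.8548, K−S=0.0000, hold=4.0524 ⇒ V=4.0524 continue  boundary S*=-
step 0: (k=0,j=0): S=104.4800, K−S=2.2200, hold=8.6237 ⇒ V=8.6237 continue  boundary S*=-

price = 8.6237
boundary = - - 80.7358 91.8438 80.7358 91.8438
tree:
8.6237
15.2410 4.0524
25.9642 7.8925 1.3552
35.7287 14.8562 3.0267 0.1621
44.3122 25.9642 6.7254 0.3878 0.0000
51.8577 35.7287 14.8562 0.9279 0.0000 0.0000
58.4905 44.3122 25.9642 2.2200 0.0000 0.0000 0.0000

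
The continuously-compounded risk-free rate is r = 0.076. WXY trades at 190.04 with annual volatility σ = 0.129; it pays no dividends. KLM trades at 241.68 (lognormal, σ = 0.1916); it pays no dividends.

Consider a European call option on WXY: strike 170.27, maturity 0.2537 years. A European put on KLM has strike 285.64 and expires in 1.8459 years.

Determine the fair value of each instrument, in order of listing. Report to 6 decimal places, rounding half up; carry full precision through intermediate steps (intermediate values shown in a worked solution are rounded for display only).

price(WXY call K=170.27) = 23.123184
price(KLM put K=285.64) = 28.788038

[WXY call K=170.27]
σ√T = 0.129·√0.2537 = 0.064976
d₁ = (ln(S/K) + (r+σ²/2)T) / (σ√T) = (ln(190.04/170.27) + (0.076+0.129²/2)·0.2537) / 0.064976 = (0.109849 + 0.021392) / 0.064976 = 2.019856
d₂ = d₁ − σ√T = 2.019856 − 0.064976 = 1.954881
e^{−rT} = 0.980903
N(d₁) = 0.978301,  N(d₂) = 0.974701
price = S·N(d₁) − K·e^{−rT}·N(d₂) = 185.916295 − 162.793111 = 23.123184
[KLM put K=285.64]
σ√T = 0.1916·√1.8459 = 0.260315
d₁ = (ln(S/K) + (r+σ²/2)T) / (σ√T) = (ln(241.68/285.64) + (0.076+0.1916²/2)·1.8459) / 0.260315 = (-0.167118 + 0.174170) / 0.260315 = 0.027093
d₂ = d₁ − σ√T = 0.027093 − 0.260315 = -0.233222
e^{−rT} = 0.869108
N(−d₁) = 0.489193,  N(−d₂) = 0.592206
price = K·e^{−rT}·N(−d₂) − S·N(−d₁) = 147.016167 − 118.228129 = 28.788038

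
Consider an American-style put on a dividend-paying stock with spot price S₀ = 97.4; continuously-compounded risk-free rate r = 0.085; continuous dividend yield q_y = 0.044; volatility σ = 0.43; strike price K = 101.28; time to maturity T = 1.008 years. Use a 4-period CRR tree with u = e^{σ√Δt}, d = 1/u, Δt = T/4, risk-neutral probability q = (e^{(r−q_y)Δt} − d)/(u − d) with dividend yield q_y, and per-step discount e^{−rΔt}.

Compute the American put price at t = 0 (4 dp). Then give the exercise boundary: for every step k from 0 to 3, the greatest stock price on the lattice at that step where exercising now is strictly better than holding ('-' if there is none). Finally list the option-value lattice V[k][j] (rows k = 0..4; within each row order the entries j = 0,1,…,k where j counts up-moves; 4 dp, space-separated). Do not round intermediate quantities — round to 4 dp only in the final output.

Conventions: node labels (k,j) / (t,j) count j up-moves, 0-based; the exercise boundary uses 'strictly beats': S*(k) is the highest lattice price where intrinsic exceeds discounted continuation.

Δt=0.25200, u=1.24093, d=0.80585, q=0.47011, disc=e^(-rΔt)=0.97881
k=4 terminal: V=max(K-S,0) → 60.2053 38.0291 3.8800 0.0000 0.0000
k=3: j=0 S=50.9707 intr=50.3093 cont=48.7250 V=50.3093[EX]; j=1 S=78.4897 intr=22.7903 cont=21.5094 V=22.7903[EX]; j=2 S=120.8662 intr=0.0000 cont=2.0124 V=2.0124[hold]; j=3 S=186.1218 intr=0.0000 cont=0.0000 V=0.0000[hold]  S*(3)=78.4897
k=2: j=0 S=63.2509 intr=38.0291 cont=36.5802 V=38.0291[EX]; j=1 S=97.4000 intr=3.8800 cont=12.7463 V=12.7463[hold]; j=2 S=149.9861 intr=0.0000 cont=1.0437 V=1.0437[hold]  S*(2)=63.2509
k=1: j=0 S=78.4897 intr=22.7903 cont=25.5892 V=25.5892[hold]; j=1 S=120.8662 intr=0.0000 cont=7.0912 V=7.0912[hold]  S*(1)=-
k=0: j=0 S=97.4000 intr=3.8800 cont=16.5351 V=16.5351[hold]  S*(0)=-

price = 16.5351
boundary = - - 63.2509 78.4897
tree:
16.5351
25.5892 7.0912
38.0291 12.7463 1.0437
50.3093 22.7903 2.0124 0.0000
60.2053 38.0291 3.8800 0.0000 0.0000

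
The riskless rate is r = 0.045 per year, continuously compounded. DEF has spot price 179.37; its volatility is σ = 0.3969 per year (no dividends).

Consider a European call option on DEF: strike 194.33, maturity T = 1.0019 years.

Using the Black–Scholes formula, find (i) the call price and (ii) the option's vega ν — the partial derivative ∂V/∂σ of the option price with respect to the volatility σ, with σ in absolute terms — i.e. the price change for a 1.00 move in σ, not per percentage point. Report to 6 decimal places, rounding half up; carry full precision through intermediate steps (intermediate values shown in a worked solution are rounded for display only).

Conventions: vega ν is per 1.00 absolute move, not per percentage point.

price = 25.659504
ν = 71.190392

σ√T = 0.3969·√1.0019 = 0.397277
d₁ = (ln(S/K) + (r+σ²/2)T) / (σ√T) = (ln(179.37/194.33) + (0.045+0.3969²/2)·1.0019) / 0.397277 = (-0.080107 + 0.124000) / 0.397277 = 0.110484
d₂ = d₁ − σ√T = 0.110484 − 0.397277 = -0.286792
e^{−rT} = 0.955916
N(d₁) = 0.543987,  N(d₂) = 0.387136
Call price V = S·N(d₁) − K·e^{−rT}·N(d₂) = 97.575023 − 71.915519 = 25.659504
φ(d₁) = (1/√(2π))·e^{−d₁²/2} = 0.396515
ν = S·φ(d₁)·√T = 71.190392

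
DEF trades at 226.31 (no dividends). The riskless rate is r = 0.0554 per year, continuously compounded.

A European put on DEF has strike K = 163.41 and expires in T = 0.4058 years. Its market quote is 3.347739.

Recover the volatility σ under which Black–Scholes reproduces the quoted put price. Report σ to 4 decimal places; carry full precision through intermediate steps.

At σ = 0.4670 the Black–Scholes value reproduces the quote:
σ√T = 0.467·√0.4058 = 0.297490
d₁ = (ln(S/K) + (r+σ²/2)T) / (σ√T) = (ln(226.31/163.41) + (0.0554+0.467²/2)·0.4058) / 0.297490 = (0.325643 + 0.066732) / 0.297490 = 1.318950
d₂ = d₁ − σ√T = 1.318950 − 0.297490 = 1.021460
e^{−rT} = 0.977770
N(−d₁) = 0.093593,  N(−d₂) = 0.153518
V = K·e^{−rT}·N(−d₂) − S·N(−d₁) = 24.528748 − 21.181009 = 3.347739 (the observed quote) — the price is monotone increasing in volatility, hence this σ is the only solution

sigma = 0.4670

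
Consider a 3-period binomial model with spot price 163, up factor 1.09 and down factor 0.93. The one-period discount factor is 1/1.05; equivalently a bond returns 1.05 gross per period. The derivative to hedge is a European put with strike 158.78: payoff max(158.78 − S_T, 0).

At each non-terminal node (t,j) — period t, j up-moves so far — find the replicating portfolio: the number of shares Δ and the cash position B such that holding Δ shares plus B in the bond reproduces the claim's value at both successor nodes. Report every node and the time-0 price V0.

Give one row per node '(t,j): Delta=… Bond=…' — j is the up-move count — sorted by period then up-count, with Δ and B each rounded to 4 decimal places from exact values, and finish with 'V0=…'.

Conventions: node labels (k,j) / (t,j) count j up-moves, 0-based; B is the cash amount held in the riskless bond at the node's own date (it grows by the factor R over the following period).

The replicating-portfolio and risk-neutral prices coincide; use p* = (1.05−0.93)/(1.09−0.93) = 0.7500 for the latter.
Expiry values: V(3,0)=27.6698, V(3,1)=5.1132, V(3,2)=0.0000, V(3,3)=0.0000
(2,0): S=140.9787. Δ = (V_up−V_dn)/(S_up−S_dn) = (5.1132−27.6698)/(153.6668−131.1102) = -1.0000. V = [p*·5.1132 + (1−p*)·27.6698]/1.05 = 10.2403. B = V − Δ·S = 151.2190.
(2,1): S=165.2331. Δ = (V_up−V_dn)/(S_up−S_dn) = (0.0000−5.1132)/(180.1041−153.6668) = -0.1934. V = [p*·0.0000 + (1−p*)·5.1132]/1.05 = 1.2174. B = V − Δ·S = 33.1750.
(2,2): S=193.6603. Δ = (V_up−V_dn)/(S_up−S_dn) = (0.0000−0.0000)/(211.0897−180.1041) = 0.0000. V = [p*·0.0000 + (1−p*)·0.0000]/1.05 = 0.0000. B = V − Δ·S = 0.0000.
(1,0): S=151.5900. Δ = (V_up−V_dn)/(S_up−S_dn) = (1.2174−10.2403)/(165.2331−140.9787) = -0.3720. V = [p*·1.2174 + (1−p*)·10.2403]/1.05 = 3.3078. B = V − Δ·S = 59.7010.
(1,1): S=177.6700. Δ = (V_up−V_dn)/(S_up−S_dn) = (0.0000−1.2174)/(193.6603−165.2331) = -0.0428. V = [p*·0.0000 + (1−p*)·1.2174]/1.05 = 0.2899. B = V − Δ·S = 7.8988.
(0,0): S=163.0000. Δ = (V_up−V_dn)/(S_up−S_dn) = (0.2899−3.3078)/(177.6700−151.5900) = -0.1157. V = [p*·0.2899 + (1−p*)·3.3078]/1.05 = 0.9946. B = V − Δ·S = 19.8565.
As a check, the time-0 holding Δ(0,0)·S0 + B(0,0) comes to 0.9946 — exactly V0.

(0,0): Delta=-0.1157 Bond=19.8565
(1,0): Delta=-0.3720 Bond=59.7010
(1,1): Delta=-0.0428 Bond=7.8988
(2,0): Delta=-1.0000 Bond=151.2190
(2,1): Delta=-0.1934 Bond=33.1750
(2,2): Delta=0.0000 Bond=0.0000
V0=0.9946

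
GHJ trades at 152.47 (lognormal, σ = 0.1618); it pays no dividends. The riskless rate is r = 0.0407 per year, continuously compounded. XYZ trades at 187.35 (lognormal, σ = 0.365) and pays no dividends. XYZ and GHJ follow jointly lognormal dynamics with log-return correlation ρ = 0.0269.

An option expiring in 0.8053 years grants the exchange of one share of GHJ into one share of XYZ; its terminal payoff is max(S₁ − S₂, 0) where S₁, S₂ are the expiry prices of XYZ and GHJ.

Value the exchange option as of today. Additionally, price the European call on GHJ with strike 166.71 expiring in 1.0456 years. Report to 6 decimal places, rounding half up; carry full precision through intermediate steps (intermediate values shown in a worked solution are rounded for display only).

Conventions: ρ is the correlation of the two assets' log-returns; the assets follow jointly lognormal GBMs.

σ_eff = √(σ₁² + σ₂² − 2ρσ₁σ₂) = √(0.365² + 0.1618² − 2·0.0269·0.365·0.1618) = 0.395256
d₁ = (ln(S₁/S₂) + (q₂ − q₁ + σ_eff²/2)T) / (σ_eff√T) = (ln(187.35/152.47) + (0.0 − 0.0 + 0.078113)·0.8053) / 0.354696 = 0.758157
d₂ = d₁ − σ_eff√T = 0.758157 − 0.354696 = 0.403460
N(d₁) = 0.775821,  N(d₂) = 0.656695
V = S₁·e^{−q₁T}·N(d₁) − S₂·e^{−q₂T}·N(d₂) = 145.350135 − 100.126305 = 45.223830
[vanilla: GHJ call K=166.71]
σ√T = 0.1618·√1.0456 = 0.165448
d₁ = (ln(S/K) + (r+σ²/2)T) / (σ√T) = (ln(152.47/166.71) + (0.0407+0.1618²/2)·1.0456) / 0.165448 = (-0.089288 + 0.056242) / 0.165448 = -0.199734
d₂ = d₁ − σ√T = -0.199734 − 0.165448 = -0.365181
e^{−rT} = 0.958337
N(d₁) = 0.420845,  N(d₂) = 0.357488
price = S·N(d₁) − K·e^{−rT}·N(d₂) = 64.166161 − 57.113833 = 7.052328

exchange price = 45.223830
price(GHJ call K=166.71) = 7.052328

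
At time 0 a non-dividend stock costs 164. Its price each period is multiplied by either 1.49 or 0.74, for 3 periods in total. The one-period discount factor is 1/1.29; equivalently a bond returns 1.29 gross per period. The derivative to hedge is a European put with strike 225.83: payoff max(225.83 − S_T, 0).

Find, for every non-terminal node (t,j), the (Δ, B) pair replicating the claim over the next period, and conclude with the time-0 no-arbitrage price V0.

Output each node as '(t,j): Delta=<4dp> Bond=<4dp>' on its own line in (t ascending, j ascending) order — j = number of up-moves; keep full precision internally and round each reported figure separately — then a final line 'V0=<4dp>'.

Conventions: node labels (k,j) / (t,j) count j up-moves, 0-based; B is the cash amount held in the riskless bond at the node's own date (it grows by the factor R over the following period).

(0,0): Delta=-0.1992 Bond=40.7875
(1,0): Delta=-0.7277 Bond=116.7490
(1,1): Delta=-0.1038 Bond=29.2947
(2,0): Delta=-1.0000 Bond=175.0620
(2,1): Delta=-0.6785 Bond=141.7132
(2,2): Delta=0.0000 Bond=0.0000
V0=8.1139

Under the risk-neutral measure, an up-move has probability p* = (R−d)/(u−d) = 0.7333 and values discount at R = 1.29.
Payoffs at expiry: V(3,0)=159.3733, V(3,1)=92.0185, V(3,2)=0.0000, V(3,3)=0.0000
(2,0): S=89.8064. Δ = (V_up−V_dn)/(S_up−S_dn) = (92.0185−159.3733)/(133.8115−66.4567) = -1.0000. V = [p*·92.0185 + (1−p*)·159.3733]/1.29 = 85.2556. B = V − Δ·S = 175.0620.
(2,1): S=180.8264. Δ = (V_up−V_dn)/(S_up−S_dn) = (0.0000−92.0185)/(269.4313−133.8115) = -0.6785. V = [p*·0.0000 + (1−p*)·92.0185]/1.29 = 19.0219. B = V − Δ·S = 141.7132.
(2,2): S=364.0964. Δ = (V_up−V_dn)/(S_up−S_dn) = (0.0000−0.0000)/(542.5036−269.4313) = 0.0000. V = [p*·0.0000 + (1−p*)·0.0000]/1.29 = 0.0000. B = V − Δ·S = 0.0000.
(1,0): S=121.3600. Δ = (V_up−V_dn)/(S_up−S_dn) = (19.0219−85.2556)/(180.8264−89.8064) = -0.7277. V = [p*·19.0219 + (1−p*)·85.2556]/1.29 = 28.4374. B = V − Δ·S = 116.7490.
(1,1): S=244.3600. Δ = (V_up−V_dn)/(S_up−S_dn) = (0.0000−19.0219)/(364.0964−180.8264) = -0.1038. V = [p*·0.0000 + (1−p*)·19.0219]/1.29 = 3.9322. B = V − Δ·S = 29.2947.
(0,0): S=164.0000. Δ = (V_up−V_dn)/(S_up−S_dn) = (3.9322−28.4374)/(244.3600−121.3600) = -0.1992. V = [p*·3.9322 + (1−p*)·28.4374]/1.29 = 8.1139. B = V − Δ·S = 40.7875.
Check: Δ(0,0)·S0 + B(0,0) = 8.1139 = V0.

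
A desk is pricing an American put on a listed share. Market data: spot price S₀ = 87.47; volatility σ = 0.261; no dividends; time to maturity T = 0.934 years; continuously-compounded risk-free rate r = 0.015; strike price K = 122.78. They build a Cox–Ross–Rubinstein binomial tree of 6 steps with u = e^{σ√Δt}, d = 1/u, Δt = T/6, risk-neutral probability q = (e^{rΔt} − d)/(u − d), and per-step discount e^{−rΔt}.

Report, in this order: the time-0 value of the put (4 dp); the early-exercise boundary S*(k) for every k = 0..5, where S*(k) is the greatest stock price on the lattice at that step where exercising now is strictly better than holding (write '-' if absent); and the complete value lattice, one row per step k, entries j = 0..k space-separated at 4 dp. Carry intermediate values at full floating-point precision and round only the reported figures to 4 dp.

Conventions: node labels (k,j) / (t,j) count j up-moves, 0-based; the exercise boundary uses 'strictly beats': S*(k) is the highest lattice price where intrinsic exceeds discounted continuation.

price = 35.6880
boundary = - 78.9109 87.4700 78.9109 87.4700 96.9575
tree:
35.6880
43.8691 27.1938
51.5907 35.3100 18.7275
58.5567 43.8691 26.3847 10.7067
64.8411 51.5907 35.3100 17.0574 4.0311
70.5105 58.5567 43.8691 25.8225 7.8549 0.0000
75.6252 64.8411 51.5907 35.3100 15.3060 0.0000 0.0000

Δt=0.15567  u=1.10847  d=0.90215  q=0.48561  discount=0.99767
step 6 (expiry): payoffs max(K−S,0) = 75.6252 64.8411 51.5907 35.3100 15.3060 0.0000 0.0000
step 5: (k=5,j=0): S=52.2695, K−S=70.5105, hold=70.2241 ⇒ V=70.5105 exercise | (k=5,j=1): S=64.2233, K−S=58.5567, hold=58.2703 ⇒ V=58.5567 exercise | (k=5,j=2): S=78.9109, K−S=43.8691, hold=43.5827 ⇒ V=43.8691 exercise | (k=5,j=3): S=96.9575, K−S=25.8225, hold=25.5362 ⇒ V=25.8225 exercise | (k=5,j=4): S=119.1312, K−S=3.6488, hold=7.8549 ⇒ V=7.8549 continue | (k=5,j=5): S=146.3760, K−S=0.0000, hold=0.0000 ⇒ V=0.0000 continue  boundary S*=96.9575
step 4: (k=4,j=0): S=57.9389, K−S=64.8411, hold=64.5547 ⇒ V=64.8411 exercise | (k=4,j=1): S=71.1893, K−S=51.5907, hold=51.3043 ⇒ V=51.5907 exercise | (k=4,j=2): S=87.4700, K−S=35.3100, hold=35.0236 ⇒ V=35.3100 exercise | (k=4,j=3): S=107.4740, K−S=15.3060, hold=17.0574 ⇒ V=17.0574 continue | (k=4,j=4): S=132.0528, K−S=0.0000, hold=4.0311 ⇒ V=4.0311 continue  boundary S*=87.4700
step 3: (k=3,j=0): S=64.2233, K−S=58.5567, hold=58.2703 ⇒ V=58.5567 exercise | (k=3,j=1): S=78.9109, K−S=43.8691, hold=43.5827 ⇒ V=43.8691 exercise | (k=3,j=2): S=96.9575, K−S=25.8225, hold=26.3847 ⇒ V=26.3847 continue | (k=3,j=3): S=119.1312, K−S=3.6488, hold=10.7067 ⇒ V=10.7067 continue  boundary S*=78.9109
step 2: (k=2,j=0): S=71.1893, K−S=51.5907, hold=51.3043 ⇒ V=51.5907 exercise | (k=2,j=1): S=87.4700, K−S=35.3100, hold=35.2960 ⇒ V=35.3100 exercise | (k=2,j=2): S=107.4740, K−S=15.3060, hold=18.7275 ⇒ V=18.7275 continue  boundary S*=87.4700
step 1: (k=1,j=0): S=78.9109, K−S=43.8691, hold=43.5827 ⇒ V=43.8691 exercise | (k=1,j=1): S=96.9575, K−S=25.8225, hold=27.1938 ⇒ V=27.1938 continue  boundary S*=78.9109
step 0: (k=0,j=0): S=87.4700, K−S=35.3100, hold=35.6880 ⇒ V=35.6880 continue  boundary S*=-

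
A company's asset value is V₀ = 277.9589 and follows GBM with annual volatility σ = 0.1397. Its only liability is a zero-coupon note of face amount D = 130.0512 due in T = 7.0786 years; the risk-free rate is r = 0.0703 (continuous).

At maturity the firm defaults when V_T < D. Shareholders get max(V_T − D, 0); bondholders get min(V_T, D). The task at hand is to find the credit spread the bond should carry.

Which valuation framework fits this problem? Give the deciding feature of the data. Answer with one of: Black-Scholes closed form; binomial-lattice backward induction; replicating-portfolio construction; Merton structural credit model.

Key observation: with the firm-asset dynamics (V₀ = 277.9589) and a single zero-coupon liability of face 130.0512 given, debt value, spread, and default probability all derive from the option view of the balance sheet.

framework: Merton structural credit model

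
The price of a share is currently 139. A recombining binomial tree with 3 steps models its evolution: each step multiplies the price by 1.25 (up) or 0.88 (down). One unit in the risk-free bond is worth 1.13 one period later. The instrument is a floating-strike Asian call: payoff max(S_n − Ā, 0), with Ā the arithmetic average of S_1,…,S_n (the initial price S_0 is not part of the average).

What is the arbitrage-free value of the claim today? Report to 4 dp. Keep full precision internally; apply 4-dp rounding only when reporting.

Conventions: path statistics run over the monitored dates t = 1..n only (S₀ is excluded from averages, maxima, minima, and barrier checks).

With p* = (R−d)/(u−d) = 0.6757, sum probability × payoff across the paths and divide by R^3.
Enumerate all 2^3 = 8 price paths (U = up ×1.25, D = down ×0.88); each path with k up-moves has probability p*^k·(1−p*)^(3−k).
DDD: Ā=108.2287, payoff=0.0000, prob=0.034114
UDD: Ā=153.7340, payoff=0.0000, prob=0.071072
DUD: Ā=136.5907, payoff=0.0000, prob=0.071072
UUD: Ā=194.0208, payoff=0.0000, prob=0.148066
DDU: Ā=121.5045, payoff=13.0475, prob=0.071072
UDU: Ā=172.5917, payoff=18.5333, prob=0.148066
DUU: Ā=155.4483, payoff=35.6767, prob=0.148066
UUU: Ā=220.8073, payoff=50.6771, prob=0.308471
Price = Σ prob·payoff / R^3 = 24.586408 / 1.442897 = 17.0396

price = 17.0396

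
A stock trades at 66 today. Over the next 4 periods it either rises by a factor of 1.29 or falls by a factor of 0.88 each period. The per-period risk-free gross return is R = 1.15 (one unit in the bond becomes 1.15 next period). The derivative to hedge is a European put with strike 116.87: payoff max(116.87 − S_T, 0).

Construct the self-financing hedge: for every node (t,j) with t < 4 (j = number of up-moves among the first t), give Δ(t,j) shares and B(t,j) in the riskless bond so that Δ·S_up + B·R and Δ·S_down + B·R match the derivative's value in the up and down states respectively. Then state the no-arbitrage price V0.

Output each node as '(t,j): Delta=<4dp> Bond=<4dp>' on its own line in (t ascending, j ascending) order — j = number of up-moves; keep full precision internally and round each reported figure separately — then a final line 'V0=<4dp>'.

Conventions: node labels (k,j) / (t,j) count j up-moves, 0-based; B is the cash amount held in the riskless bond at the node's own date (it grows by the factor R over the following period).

(0,0): Delta=-0.5126 Bond=43.4800
(1,0): Delta=-0.8925 Bond=72.0642
(1,1): Delta=-0.3782 Bond=38.5623
(2,0): Delta=-1.0000 Bond=88.3705
(2,1): Delta=-0.8544 Bond=80.0238
(2,2): Delta=-0.2098 Bond=25.8474
(3,0): Delta=-1.0000 Bond=101.6261
(3,1): Delta=-1.0000 Bond=101.6261
(3,2): Delta=-0.8029 Bond=87.0502
(3,3): Delta=0.0000 Bond=0.0000
V0=9.6487

Since d<R<u, set p* = (R−d)/(u−d) = 0.6585; price each node as the discounted p*-expectation of its children.
Terminal payoffs: V(4,0)=77.2901, V(4,1)=58.8495, V(4,2)=31.8172, V(4,3)=0.0000, V(4,4)=0.0000
Node (3,0) S=44.9772: V=(p*·58.8495+(1−p*)·77.2901)/1.15=56.6489; Δ=(58.8495−77.2901)/(58.0205−39.5799)=-1.0000; B=V−Δ·S=101.6261
Node (3,1) S=65.9324: V=(p*·31.8172+(1−p*)·58.8495)/1.15=35.6937; Δ=(31.8172−58.8495)/(85.0528−58.0205)=-1.0000; B=V−Δ·S=101.6261
Node (3,2) S=96.6509: V=(p*·0.0000+(1−p*)·31.8172)/1.15=9.4473; Δ=(0.0000−31.8172)/(124.6797−85.0528)=-0.8029; B=V−Δ·S=87.0502
Node (3,3) S=141.6815: V=(p*·0.0000+(1−p*)·0.0000)/1.15=0.0000; Δ=(0.0000−0.0000)/(182.7691−124.6797)=0.0000; B=V−Δ·S=0.0000
Node (2,0) S=51.1104: V=(p*·35.6937+(1−p*)·56.6489)/1.15=37.2601; Δ=(35.6937−56.6489)/(65.9324−44.9772)=-1.0000; B=V−Δ·S=88.3705
Node (2,1) S=74.9232: V=(p*·9.4473+(1−p*)·35.6937)/1.15=16.0082; Δ=(9.4473−35.6937)/(96.6509−65.9324)=-0.8544; B=V−Δ·S=80.0238
Node (2,2) S=109.8306: V=(p*·0.0000+(1−p*)·9.4473)/1.15=2.8051; Δ=(0.0000−9.4473)/(141.6815−96.6509)=-0.2098; B=V−Δ·S=25.8474
Node (1,0) S=58.0800: V=(p*·16.0082+(1−p*)·37.2601)/1.15=20.2304; Δ=(16.0082−37.2601)/(74.9232−51.1104)=-0.8925; B=V−Δ·S=72.0642
Node (1,1) S=85.1400: V=(p*·2.8051+(1−p*)·16.0082)/1.15=6.3596; Δ=(2.8051−16.0082)/(109.8306−74.9232)=-0.3782; B=V−Δ·S=38.5623
Node (0,0) S=66.0000: V=(p*·6.3596+(1−p*)·20.2304)/1.15=9.6487; Δ=(6.3596−20.2304)/(85.1400−58.0800)=-0.5126; B=V−Δ·S=43.4800
Verification: the root portfolio costs Δ(0,0)·S0 + B(0,0) = 9.6487, matching V0.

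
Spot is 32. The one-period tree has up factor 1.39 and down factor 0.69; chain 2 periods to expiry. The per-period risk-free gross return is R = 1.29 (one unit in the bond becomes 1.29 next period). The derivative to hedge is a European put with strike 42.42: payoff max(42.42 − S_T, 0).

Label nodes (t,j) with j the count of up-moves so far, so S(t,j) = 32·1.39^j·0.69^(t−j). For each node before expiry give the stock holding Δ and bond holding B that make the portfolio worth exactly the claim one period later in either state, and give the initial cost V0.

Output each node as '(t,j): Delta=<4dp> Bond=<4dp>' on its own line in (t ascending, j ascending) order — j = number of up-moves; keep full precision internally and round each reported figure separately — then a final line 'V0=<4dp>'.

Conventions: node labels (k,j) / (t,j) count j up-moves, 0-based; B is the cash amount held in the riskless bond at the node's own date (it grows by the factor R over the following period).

(0,0): Delta=-0.4243 Bond=15.6378
(1,0): Delta=-1.0000 Bond=32.8837
(1,1): Delta=-0.3767 Bond=18.0543
V0=2.0595

Under the risk-neutral measure, an up-move has probability p* = (R−d)/(u−d) = 0.8571 and values discount at R = 1.29.
At maturity the claim pays: V(2,0)=27.1848, V(2,1)=11.7288, V(2,2)=0.0000
(1,0): S=22.0800. Δ = (V_up−V_dn)/(S_up−S_dn) = (11.7288−27.1848)/(30.6912−15.2352) = -1.0000. V = [p*·11.7288 + (1−p*)·27.1848]/1.29 = 10.8037. B = V − Δ·S = 32.8837.
(1,1): S=44.4800. Δ = (V_up−V_dn)/(S_up−S_dn) = (0.0000−11.7288)/(61.8272−30.6912) = -0.3767. V = [p*·0.0000 + (1−p*)·11.7288]/1.29 = 1.2989. B = V − Δ·S = 18.0543.
(0,0): S=32.0000. Δ = (V_up−V_dn)/(S_up−S_dn) = (1.2989−10.8037)/(44.4800−22.0800) = -0.4243. V = [p*·1.2989 + (1−p*)·10.8037]/1.29 = 2.0595. B = V − Δ·S = 15.6378.
Sanity check at the root: Δ(0,0)·S0 + B(0,0) reproduces V0 = 2.0595.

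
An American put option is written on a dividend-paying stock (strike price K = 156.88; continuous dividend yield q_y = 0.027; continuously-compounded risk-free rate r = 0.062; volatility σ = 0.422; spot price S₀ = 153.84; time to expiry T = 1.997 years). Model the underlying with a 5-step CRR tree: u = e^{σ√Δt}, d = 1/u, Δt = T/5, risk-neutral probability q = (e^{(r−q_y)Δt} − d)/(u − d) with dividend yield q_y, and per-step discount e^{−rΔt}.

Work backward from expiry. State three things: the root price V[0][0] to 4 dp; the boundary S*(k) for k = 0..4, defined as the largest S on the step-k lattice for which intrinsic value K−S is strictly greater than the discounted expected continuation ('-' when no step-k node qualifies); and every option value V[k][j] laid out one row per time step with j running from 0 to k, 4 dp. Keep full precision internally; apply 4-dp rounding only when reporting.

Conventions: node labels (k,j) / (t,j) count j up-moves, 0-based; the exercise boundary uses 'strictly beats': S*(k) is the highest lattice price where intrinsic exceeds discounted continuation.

price = 33.0045
boundary = - - 90.2444 69.1187 90.2444
tree:
33.0045
47.7813 17.4435
66.6356 28.2355 5.7155
87.7613 44.3476 10.8456 0.0000
103.9416 66.6356 20.5805 0.0000 0.0000
116.3342 87.7613 39.0530 0.0000 0.0000 0.0000

Δt=0.39940, u=1.30564, d=0.76591, q=0.45980, disc=e^(-rΔt)=0.97554
k=5 terminal: V=max(K-S,0) → 116.3342 87.7613 39.0530 0.0000 0.0000 0.0000
k=4: j=0 S=52.9384 intr=103.9416 cont=100.6723 V=103.9416[EX]; j=1 S=90.2444 intr=66.6356 cont=63.7665 V=66.6356[EX]; j=2 S=153.8400 intr=3.0400 cont=20.5805 V=20.5805[hold]; j=3 S=262.2518 intr=0.0000 cont=0.0000 V=0.0000[hold]; j=4 S=447.0619 intr=0.0000 cont=0.0000 V=0.0000[hold]  S*(4)=90.2444
k=3: j=0 S=69.1187 intr=87.7613 cont=84.6656 V=87.7613[EX]; j=1 S=117.8270 intr=39.0530 cont=44.3476 V=44.3476[hold]; j=2 S=200.8602 intr=0.0000 cont=10.8456 V=10.8456[hold]; j=3 S=342.4073 intr=0.0000 cont=0.0000 V=0.0000[hold]  S*(3)=69.1187
k=2: j=0 S=90.2444 intr=66.6356 cont=66.1414 V=66.6356[EX]; j=1 S=153.8400 intr=3.0400 cont=28.2355 V=28.2355[hold]; j=2 S=262.2518 intr=0.0000 cont=5.7155 V=5.7155[hold]  S*(2)=90.2444
k=1: j=0 S=117.8270 intr=39.0530 cont=47.7813 V=47.7813[hold]; j=1 S=200.8602 intr=0.0000 cont=17.4435 V=17.4435[hold]  S*(1)=-
k=0: j=0 S=153.8400 intr=3.0400 cont=33.0045 V=33.0045[hold]  S*(0)=-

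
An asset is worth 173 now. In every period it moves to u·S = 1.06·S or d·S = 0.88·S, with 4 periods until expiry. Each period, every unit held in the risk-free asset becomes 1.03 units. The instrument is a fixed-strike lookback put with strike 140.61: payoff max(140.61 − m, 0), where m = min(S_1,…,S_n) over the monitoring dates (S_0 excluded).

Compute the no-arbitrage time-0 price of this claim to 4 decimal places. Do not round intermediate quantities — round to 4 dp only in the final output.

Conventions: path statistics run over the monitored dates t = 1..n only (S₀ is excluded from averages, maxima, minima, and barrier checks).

price = 0.3778

No-arbitrage gives p* = (R−d)/(u−d) = 0.8333: enumerate every path, weight its payoff by its p*-probability, and discount by R^4.
Enumerate all 2^4 = 16 price paths (U = up ×1.06, D = down ×0.88); each path with k up-moves has probability p*^k·(1−p*)^(4−k).
DDDD: m=103.7473, payoff=36.8627, prob=0.000772
UDDD: m=124.9683, payoff=15.6417, prob=0.003858
DUDD: m=124.9683, payoff=15.6417, prob=0.003858
UUDD: m=150.5300, payoff=0.0000, prob=0.019290
DDUD: m=124.9683, payoff=15.6417, prob=0.003858
UDUD: m=150.5300, payoff=0.0000, prob=0.019290
DUUD: m=150.5300, payoff=0.0000, prob=0.019290
UUUD: m=181.3203, payoff=0.0000, prob=0.096451
DDDU: m=117.8947, payoff=22.7153, prob=0.003858
UDDU: m=142.0095, payoff=0.0000, prob=0.019290
DUDU: m=142.0095, payoff=0.0000, prob=0.019290
UUDU: m=171.0569, payoff=0.0000, prob=0.096451
DDUU: m=133.9712, payoff=6.6388, prob=0.019290
UDUU: m=161.3744, payoff=0.0000, prob=0.096451
DUUU: m=152.2400, payoff=0.0000, prob=0.096451
UUUU: m=183.3800, payoff=0.0000, prob=0.482253
Price = Σ prob·payoff / R^4 = 0.425181 / 1.125509 = 0.3778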